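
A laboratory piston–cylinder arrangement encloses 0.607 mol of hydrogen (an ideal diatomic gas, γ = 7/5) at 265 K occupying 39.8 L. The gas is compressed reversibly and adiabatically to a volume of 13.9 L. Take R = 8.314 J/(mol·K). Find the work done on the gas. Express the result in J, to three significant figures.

W ≈ 1750 J

Adiabatic: TV^(γ−1) = const with γ = 7/5.
T₂ = T₁ (V₁/V₂)^(γ−1) = 265 × (39.8/13.9)^0.4 = 265 × 1.523 = 403.6 K.
W_by = nCᵥ(T₁ − T₂) = (0.607)(20.79)(265 − 403.6) = -1749 J.
Work on gas = −W_by = 1749 J.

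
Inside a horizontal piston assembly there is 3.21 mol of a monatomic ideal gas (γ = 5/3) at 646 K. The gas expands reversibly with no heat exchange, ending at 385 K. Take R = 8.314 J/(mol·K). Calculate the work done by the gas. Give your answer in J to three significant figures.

Adiabatic ⇒ Q = 0, so W_by = −ΔU = nCᵥ(T₁ − T₂).
Cᵥ = 3R/2 = 12.47 J/(mol·K).
W = (3.21)(12.47)(646 − 385) = 10448 J.

W ≈ 10400 J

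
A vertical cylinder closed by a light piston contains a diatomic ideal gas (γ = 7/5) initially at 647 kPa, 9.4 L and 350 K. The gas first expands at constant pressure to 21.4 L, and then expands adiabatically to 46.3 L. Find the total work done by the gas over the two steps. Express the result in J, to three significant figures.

Step 1 (isobaric): W = PΔV = (647 kPa)(21.4 − 9.4 L) = 7764 J.
After step 1: P = 647 kPa, V = 21.4 L, T = 796.8 K.
Step 2 (adiabatic): W = (P₁V₁ − P₂V₂)/(γ−1) = (13846 − 10168)/0.4 = 9194 J.
W_total = 7764 + 9194 = 16958 J.

W_total ≈ 17000 J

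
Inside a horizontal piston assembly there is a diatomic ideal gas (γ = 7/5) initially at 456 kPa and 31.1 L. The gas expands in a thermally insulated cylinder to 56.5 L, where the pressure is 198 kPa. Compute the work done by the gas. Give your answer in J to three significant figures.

W ≈ 7490 J

Adiabatic: W = (P₁V₁ − P₂V₂)/(γ − 1) with γ = 7/5.
P₁V₁ = 14182 J, P₂V₂ = 11187 J.
W = (14182 − 11187) / 0.4 = 7487 J.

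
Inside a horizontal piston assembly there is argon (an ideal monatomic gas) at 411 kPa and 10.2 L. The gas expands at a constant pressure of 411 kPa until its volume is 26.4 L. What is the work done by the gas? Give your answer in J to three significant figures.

W ≈ 6660 J

Isobaric: W = P ΔV.
W = (411 kPa)(26.4 − 10.2 L) = (411)(16.2) = 6658 J.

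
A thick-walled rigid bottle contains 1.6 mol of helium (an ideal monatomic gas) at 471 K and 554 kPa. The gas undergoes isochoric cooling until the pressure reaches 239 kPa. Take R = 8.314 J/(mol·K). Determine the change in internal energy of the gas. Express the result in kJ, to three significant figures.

ΔU ≈ -5.34 kJ

Constant volume ⇒ W = 0, so Q = ΔU = nCᵥΔT with Cᵥ = 3R/2 = 12.47 J/(mol·K).
At constant V, T₂/T₁ = P₂/P₁ ⇒ ΔT = T₁(P₂/P₁ − 1) = 471·(239/554 − 1) = -267.8 K.
ΔU = (1.6)(12.47)(-267.8) = -5344 J.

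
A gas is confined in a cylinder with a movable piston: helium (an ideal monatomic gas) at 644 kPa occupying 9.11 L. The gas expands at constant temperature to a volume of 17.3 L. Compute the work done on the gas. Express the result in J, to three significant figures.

Isothermal: W = nRT ln(V₂/V₁) = P₁V₁ ln(V₂/V₁).
P₁V₁ = (644 kPa)(9.11 L) = 5867 J.
W = 5867 × ln(17.3/9.11) = 5867 × 0.6413
W_by_gas = 3763 J; work on gas = −W_by = -3763 J.

W ≈ -3760 J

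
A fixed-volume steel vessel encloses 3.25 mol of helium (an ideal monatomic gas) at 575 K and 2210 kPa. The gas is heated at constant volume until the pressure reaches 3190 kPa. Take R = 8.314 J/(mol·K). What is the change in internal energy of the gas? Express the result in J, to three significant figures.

ΔU ≈ 10300 J

Constant volume ⇒ W = 0, so Q = ΔU = nCᵥΔT with Cᵥ = 3R/2 = 12.47 J/(mol·K).
At constant V, T₂/T₁ = P₂/P₁ ⇒ ΔT = T₁(P₂/P₁ − 1) = 575·(3190/2210 − 1) = 255 K.
ΔU = (3.25)(12.47)(255) = 10334 J.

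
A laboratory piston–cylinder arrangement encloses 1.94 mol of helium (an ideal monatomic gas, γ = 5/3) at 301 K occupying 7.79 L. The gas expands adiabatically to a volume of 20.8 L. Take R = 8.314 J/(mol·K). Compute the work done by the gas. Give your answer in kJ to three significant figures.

Adiabatic: TV^(γ−1) = const with γ = 5/3.
T₂ = T₁ (V₁/V₂)^(γ−1) = 301 × (7.79/20.8)^0.667 = 301 × 0.5196 = 156.4 K.
W_by = nCᵥ(T₁ − T₂) = (1.94)(12.47)(301 − 156.4) = 3499 J.

W ≈ 3.50 kJ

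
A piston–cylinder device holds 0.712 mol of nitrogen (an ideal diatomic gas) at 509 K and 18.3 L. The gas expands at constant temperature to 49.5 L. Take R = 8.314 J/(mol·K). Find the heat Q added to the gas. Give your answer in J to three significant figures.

Q ≈ 3000 J

Isothermal ⇒ ΔU = 0, so Q = W = nRT ln(V₂/V₁).
Q = (0.712)(8.314)(509) ln(49.5/18.3) = 3013 × 0.9951 = 2998 J.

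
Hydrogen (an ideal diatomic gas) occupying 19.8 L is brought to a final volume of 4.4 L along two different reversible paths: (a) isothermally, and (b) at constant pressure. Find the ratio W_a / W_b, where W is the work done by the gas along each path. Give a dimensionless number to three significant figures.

Path (a) isothermal: W = P₁V₁ ln(V₂/V₁) → W_a/(P₁V₁) = -1.504.
Path (b) isobaric: W = P₁(V₂ − V₁) → W_b/(P₁V₁) = -0.7778.
W_a / W_b = -1.504 / -0.7778 = 1.934.

W_a / W_b ≈ 1.93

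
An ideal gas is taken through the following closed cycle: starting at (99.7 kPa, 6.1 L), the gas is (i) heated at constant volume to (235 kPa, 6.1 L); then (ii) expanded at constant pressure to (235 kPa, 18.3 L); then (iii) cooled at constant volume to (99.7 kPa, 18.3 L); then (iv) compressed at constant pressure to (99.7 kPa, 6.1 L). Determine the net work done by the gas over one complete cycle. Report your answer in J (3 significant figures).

Constant-volume legs do no work.
W(ii) = (235)(18.3 − 6.1) = 2867 J; W(iv) = (99.7)(6.1 − 18.3) = -1216 J.
W_net = 2867 − 1216 = 1651 J (the clockwise enclosed area).

W_net ≈ 1650 J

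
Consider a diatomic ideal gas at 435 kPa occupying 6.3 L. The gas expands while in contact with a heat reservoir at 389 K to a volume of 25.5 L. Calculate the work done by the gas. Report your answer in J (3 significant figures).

Isothermal: W = nRT ln(V₂/V₁) = P₁V₁ ln(V₂/V₁).
P₁V₁ = (435 kPa)(6.3 L) = 2740 J.
W = 2740 × ln(25.5/6.3) = 2740 × 1.398
W_by_gas = 3832 J.

W ≈ 3830 J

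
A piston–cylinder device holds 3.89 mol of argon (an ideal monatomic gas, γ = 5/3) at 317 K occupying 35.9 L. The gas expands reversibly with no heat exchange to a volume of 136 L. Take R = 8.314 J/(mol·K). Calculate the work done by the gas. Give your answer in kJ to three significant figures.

Adiabatic: TV^(γ−1) = const with γ = 5/3.
T₂ = T₁ (V₁/V₂)^(γ−1) = 317 × (35.9/136)^0.667 = 317 × 0.4115 = 130.4 K.
W_by = nCᵥ(T₁ − T₂) = (3.89)(12.47)(317 − 130.4) = 9050 J.

W ≈ 9.05 kJ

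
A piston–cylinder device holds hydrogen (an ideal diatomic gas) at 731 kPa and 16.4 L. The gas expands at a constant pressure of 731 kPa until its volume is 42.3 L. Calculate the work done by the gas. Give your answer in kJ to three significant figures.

Isobaric: W = P ΔV.
W = (731 kPa)(42.3 − 16.4 L) = (731)(25.9) = 18933 J.

W ≈ 18.9 kJ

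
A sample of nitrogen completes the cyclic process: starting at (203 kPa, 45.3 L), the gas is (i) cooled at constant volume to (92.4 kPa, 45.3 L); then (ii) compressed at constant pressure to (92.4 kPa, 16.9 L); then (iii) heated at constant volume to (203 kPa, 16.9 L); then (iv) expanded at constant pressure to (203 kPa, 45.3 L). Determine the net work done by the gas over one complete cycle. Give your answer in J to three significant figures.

Constant-volume legs do no work.
W(ii) = (92.4)(16.9 − 45.3) = -2624 J; W(iv) = (203)(45.3 − 16.9) = 5765 J.
W_net = -2624 + 5765 = 3141 J (the clockwise enclosed area).

W_net ≈ 3140 J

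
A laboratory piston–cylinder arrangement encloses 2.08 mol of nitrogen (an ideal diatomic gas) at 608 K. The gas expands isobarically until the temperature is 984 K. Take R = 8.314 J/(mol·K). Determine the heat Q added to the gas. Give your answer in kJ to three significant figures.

Isobaric: W = nRΔT = (2.08)(8.314)(376) = 6502 J.
ΔU = nCᵥΔT with Cᵥ = 5R/2: ΔU = (2.08)(20.79)(376) = 16256 J.
Q = ΔU + W = 16256 + 6502 = 22758 J.

Q ≈ 22.8 kJ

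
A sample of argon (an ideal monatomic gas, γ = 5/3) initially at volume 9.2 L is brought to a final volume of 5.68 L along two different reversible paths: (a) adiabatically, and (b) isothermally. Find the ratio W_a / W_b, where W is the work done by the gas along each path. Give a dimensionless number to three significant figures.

W_a / W_b ≈ 1.18

Path (a) adiabatic: W = P₁V₁(1 − (V₁/V₂)^(γ−1))/(γ−1) → W_a/(P₁V₁) = -0.5688.
Path (b) isothermal: W = P₁V₁ ln(V₂/V₁) → W_b/(P₁V₁) = -0.4823.
W_a / W_b = -0.5688 / -0.4823 = 1.179.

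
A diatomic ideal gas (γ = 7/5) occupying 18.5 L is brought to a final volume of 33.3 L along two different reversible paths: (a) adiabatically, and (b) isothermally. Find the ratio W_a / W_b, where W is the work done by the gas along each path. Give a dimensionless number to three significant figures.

W_a / W_b ≈ 0.891

Path (a) adiabatic: W = P₁V₁(1 − (V₁/V₂)^(γ−1))/(γ−1) → W_a/(P₁V₁) = 0.5238.
Path (b) isothermal: W = P₁V₁ ln(V₂/V₁) → W_b/(P₁V₁) = 0.5878.
W_a / W_b = 0.5238 / 0.5878 = 0.8911.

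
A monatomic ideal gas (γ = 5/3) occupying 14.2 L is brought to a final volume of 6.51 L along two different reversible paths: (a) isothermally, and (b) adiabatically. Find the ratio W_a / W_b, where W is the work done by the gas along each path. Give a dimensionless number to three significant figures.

W_a / W_b ≈ 0.762

Path (a) isothermal: W = P₁V₁ ln(V₂/V₁) → W_a/(P₁V₁) = -0.7799.
Path (b) adiabatic: W = P₁V₁(1 − (V₁/V₂)^(γ−1))/(γ−1) → W_b/(P₁V₁) = -1.023.
W_a / W_b = -0.7799 / -1.023 = 0.7625.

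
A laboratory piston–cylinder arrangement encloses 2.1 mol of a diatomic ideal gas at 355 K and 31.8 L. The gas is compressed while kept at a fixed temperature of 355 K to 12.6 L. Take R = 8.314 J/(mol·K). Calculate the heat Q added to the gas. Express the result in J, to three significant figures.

Isothermal ⇒ ΔU = 0, so Q = W = nRT ln(V₂/V₁).
Q = (2.1)(8.314)(355) ln(12.6/31.8) = 6198 × -0.9258 = -5738 J.

Q ≈ -5740 J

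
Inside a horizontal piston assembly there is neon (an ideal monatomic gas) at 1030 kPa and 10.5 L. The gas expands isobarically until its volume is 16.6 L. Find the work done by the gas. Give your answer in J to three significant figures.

Isobaric: W = P ΔV.
W = (1030 kPa)(16.6 − 10.5 L) = (1030)(6.1) = 6283 J.

W ≈ 6280 J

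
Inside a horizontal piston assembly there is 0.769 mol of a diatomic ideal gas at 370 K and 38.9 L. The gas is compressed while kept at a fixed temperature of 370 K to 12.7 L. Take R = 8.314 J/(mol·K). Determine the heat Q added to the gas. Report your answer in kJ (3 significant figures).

Q ≈ -2.65 kJ

Isothermal ⇒ ΔU = 0, so Q = W = nRT ln(V₂/V₁).
Q = (0.769)(8.314)(370) ln(12.7/38.9) = 2366 × -1.119 = -2648 J.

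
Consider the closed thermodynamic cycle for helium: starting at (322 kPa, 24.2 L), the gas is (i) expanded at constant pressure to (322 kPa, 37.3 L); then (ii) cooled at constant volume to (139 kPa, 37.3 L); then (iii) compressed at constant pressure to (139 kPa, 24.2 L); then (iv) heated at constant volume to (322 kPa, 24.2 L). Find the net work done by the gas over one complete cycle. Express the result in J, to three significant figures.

Constant-volume legs do no work.
W(i) = (322)(37.3 − 24.2) = 4218 J; W(iii) = (139)(24.2 − 37.3) = -1821 J.
W_net = 4218 − 1821 = 2397 J (the clockwise enclosed area).

W_net ≈ 2400 J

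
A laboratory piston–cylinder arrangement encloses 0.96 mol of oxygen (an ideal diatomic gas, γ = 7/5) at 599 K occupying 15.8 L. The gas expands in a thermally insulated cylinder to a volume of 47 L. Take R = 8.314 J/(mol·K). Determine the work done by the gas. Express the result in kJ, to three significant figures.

Adiabatic: TV^(γ−1) = const with γ = 7/5.
T₂ = T₁ (V₁/V₂)^(γ−1) = 599 × (15.8/47)^0.4 = 599 × 0.6466 = 387.3 K.
W_by = nCᵥ(T₁ − T₂) = (0.96)(20.79)(599 − 387.3) = 4224 J.

W ≈ 4.22 kJ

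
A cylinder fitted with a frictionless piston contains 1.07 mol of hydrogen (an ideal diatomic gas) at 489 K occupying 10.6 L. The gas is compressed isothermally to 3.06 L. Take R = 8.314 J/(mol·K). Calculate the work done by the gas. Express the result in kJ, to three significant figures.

W ≈ -5.40 kJ

Isothermal: W = nRT ln(V₂/V₁).
W = (1.07)(8.314)(489) × ln(3.06/10.6)
  = 4350 × -1.242
W_by_gas = -5405 J.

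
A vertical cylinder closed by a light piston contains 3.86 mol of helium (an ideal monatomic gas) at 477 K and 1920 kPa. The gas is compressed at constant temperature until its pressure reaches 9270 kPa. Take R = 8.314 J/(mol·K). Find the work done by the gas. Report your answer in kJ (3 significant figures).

W ≈ -24.1 kJ

Isothermal process: W = nRT ln(V₂/V₁) = nRT ln(P₁/P₂).
W = (3.86)(8.314)(477) × ln(1920/9270)
  = 15308 × ln(0.2071) = 15308 × -1.574
W_by_gas = -24102 J.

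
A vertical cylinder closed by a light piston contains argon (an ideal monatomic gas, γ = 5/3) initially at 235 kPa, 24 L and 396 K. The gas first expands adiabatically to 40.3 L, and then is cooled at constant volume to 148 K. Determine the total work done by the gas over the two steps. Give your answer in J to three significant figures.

Step 1 (adiabatic): W = (P₁V₁ − P₂V₂)/(γ−1) = (5640 − 3992)/0.667 = 2472 J.
Step 2 (isochoric): W = 0 (constant volume).
W_total = 2472 + 0 = 2472 J.

W_total ≈ 2470 J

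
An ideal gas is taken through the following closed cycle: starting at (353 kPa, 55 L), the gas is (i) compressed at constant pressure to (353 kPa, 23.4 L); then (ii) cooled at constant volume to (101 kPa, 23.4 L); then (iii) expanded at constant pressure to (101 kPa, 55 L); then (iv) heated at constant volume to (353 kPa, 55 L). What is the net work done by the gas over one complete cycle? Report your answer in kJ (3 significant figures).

Constant-volume legs do no work.
W(i) = (353)(23.4 − 55) = -11155 J; W(iii) = (101)(55 − 23.4) = 3192 J.
W_net = -11155 + 3192 = -7963 J (the counter-clockwise enclosed area).

W_net ≈ -7.96 kJ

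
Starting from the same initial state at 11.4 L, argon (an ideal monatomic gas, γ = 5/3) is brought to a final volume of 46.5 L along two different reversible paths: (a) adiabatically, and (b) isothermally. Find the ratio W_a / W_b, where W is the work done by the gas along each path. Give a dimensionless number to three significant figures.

Path (a) adiabatic: W = P₁V₁(1 − (V₁/V₂)^(γ−1))/(γ−1) → W_a/(P₁V₁) = 0.9124.
Path (b) isothermal: W = P₁V₁ ln(V₂/V₁) → W_b/(P₁V₁) = 1.406.
W_a / W_b = 0.9124 / 1.406 = 0.649.

W_a / W_b ≈ 0.649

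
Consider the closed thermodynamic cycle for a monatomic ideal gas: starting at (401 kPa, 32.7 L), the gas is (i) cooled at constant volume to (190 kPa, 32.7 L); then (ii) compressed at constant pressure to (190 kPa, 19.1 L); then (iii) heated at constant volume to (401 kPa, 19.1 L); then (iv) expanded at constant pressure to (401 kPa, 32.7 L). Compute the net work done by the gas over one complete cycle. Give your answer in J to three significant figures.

W_net ≈ 2870 J

Constant-volume legs do no work.
W(ii) = (190)(19.1 − 32.7) = -2584 J; W(iv) = (401)(32.7 − 19.1) = 5454 J.
W_net = -2584 + 5454 = 2870 J (the clockwise enclosed area).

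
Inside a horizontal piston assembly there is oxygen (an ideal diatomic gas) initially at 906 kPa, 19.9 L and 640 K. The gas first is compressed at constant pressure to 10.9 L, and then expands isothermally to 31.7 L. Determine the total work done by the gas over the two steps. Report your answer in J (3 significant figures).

Step 1 (isobaric): W = PΔV = (906 kPa)(10.9 − 19.9 L) = -8154 J.
After step 1: P = 906 kPa, V = 10.9 L, T = 350.6 K.
Step 2 (isothermal): W = P₁V₁ ln(V₂/V₁) = (9875) ln(31.7/10.9) = 10543 J.
W_total = -8154 + 10543 = 2389 J.

W_total ≈ 2390 J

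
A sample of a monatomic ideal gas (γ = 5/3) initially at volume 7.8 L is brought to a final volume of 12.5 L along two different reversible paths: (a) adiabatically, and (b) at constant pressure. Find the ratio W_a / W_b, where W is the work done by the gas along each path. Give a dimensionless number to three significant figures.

Path (a) adiabatic: W = P₁V₁(1 − (V₁/V₂)^(γ−1))/(γ−1) → W_a/(P₁V₁) = 0.4047.
Path (b) isobaric: W = P₁(V₂ − V₁) → W_b/(P₁V₁) = 0.6026.
W_a / W_b = 0.4047 / 0.6026 = 0.6716.

W_a / W_b ≈ 0.672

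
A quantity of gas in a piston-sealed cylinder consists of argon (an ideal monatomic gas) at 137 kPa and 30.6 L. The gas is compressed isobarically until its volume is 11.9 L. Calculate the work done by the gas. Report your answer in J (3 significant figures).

W ≈ -2560 J

Isobaric: W = P ΔV.
W = (137 kPa)(11.9 − 30.6 L) = (137)(-18.7) = -2562 J.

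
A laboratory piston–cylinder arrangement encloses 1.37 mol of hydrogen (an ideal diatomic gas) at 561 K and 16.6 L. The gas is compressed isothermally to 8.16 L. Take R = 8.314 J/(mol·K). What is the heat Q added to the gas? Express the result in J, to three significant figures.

Isothermal ⇒ ΔU = 0, so Q = W = nRT ln(V₂/V₁).
Q = (1.37)(8.314)(561) ln(8.16/16.6) = 6390 × -0.7102 = -4538 J.

Q ≈ -4540 J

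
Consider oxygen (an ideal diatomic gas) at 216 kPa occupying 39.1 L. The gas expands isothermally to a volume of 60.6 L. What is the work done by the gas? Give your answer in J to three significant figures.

Isothermal: W = nRT ln(V₂/V₁) = P₁V₁ ln(V₂/V₁).
P₁V₁ = (216 kPa)(39.1 L) = 8446 J.
W = 8446 × ln(60.6/39.1) = 8446 × 0.4382
W_by_gas = 3701 J.

W ≈ 3700 J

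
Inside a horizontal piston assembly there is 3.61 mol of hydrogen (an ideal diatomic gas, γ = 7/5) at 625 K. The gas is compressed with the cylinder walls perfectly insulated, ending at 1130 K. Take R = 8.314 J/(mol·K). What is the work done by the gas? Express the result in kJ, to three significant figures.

Adiabatic ⇒ Q = 0, so W_by = −ΔU = nCᵥ(T₁ − T₂).
Cᵥ = 5R/2 = 20.79 J/(mol·K).
W = (3.61)(20.79)(625 − 1130) = -37892 J.

W ≈ -37.9 kJ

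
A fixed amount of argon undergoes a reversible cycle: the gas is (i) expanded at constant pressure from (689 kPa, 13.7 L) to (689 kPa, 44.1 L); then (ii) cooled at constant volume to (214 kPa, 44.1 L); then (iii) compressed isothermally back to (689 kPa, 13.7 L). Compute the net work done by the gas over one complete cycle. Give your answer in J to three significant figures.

Leg (i): W = PΔV = (689)(44.1 − 13.7) = 20946 J.
Leg (ii): W = 0.
Leg (iii): W = PᵢVᵢ ln(V_f/Vᵢ) = (9437) ln(13.7/44.1) = -11033 J.
W_net = 20946 − 11033 = 9913 J.

W_net ≈ 9910 J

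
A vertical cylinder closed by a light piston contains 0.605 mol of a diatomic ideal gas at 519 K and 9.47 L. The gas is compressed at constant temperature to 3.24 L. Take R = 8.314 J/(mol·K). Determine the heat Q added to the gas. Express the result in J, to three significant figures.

Isothermal ⇒ ΔU = 0, so Q = W = nRT ln(V₂/V₁).
Q = (0.605)(8.314)(519) ln(3.24/9.47) = 2611 × -1.073 = -2800 J.

Q ≈ -2800 J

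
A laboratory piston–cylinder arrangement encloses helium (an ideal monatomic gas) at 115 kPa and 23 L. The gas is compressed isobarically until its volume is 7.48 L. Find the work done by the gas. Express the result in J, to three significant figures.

W ≈ -1780 J

Isobaric: W = P ΔV.
W = (115 kPa)(7.48 − 23 L) = (115)(-15.52) = -1785 J.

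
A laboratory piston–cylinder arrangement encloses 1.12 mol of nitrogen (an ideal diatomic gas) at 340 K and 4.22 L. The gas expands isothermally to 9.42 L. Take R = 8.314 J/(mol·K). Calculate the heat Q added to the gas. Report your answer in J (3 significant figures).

Isothermal ⇒ ΔU = 0, so Q = W = nRT ln(V₂/V₁).
Q = (1.12)(8.314)(340) ln(9.42/4.22) = 3166 × 0.803 = 2542 J.

Q ≈ 2540 J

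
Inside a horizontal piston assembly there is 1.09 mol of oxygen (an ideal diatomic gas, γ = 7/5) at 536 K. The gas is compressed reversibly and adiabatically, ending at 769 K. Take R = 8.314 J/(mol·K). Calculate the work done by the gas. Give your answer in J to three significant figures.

Adiabatic ⇒ Q = 0, so W_by = −ΔU = nCᵥ(T₁ − T₂).
Cᵥ = 5R/2 = 20.79 J/(mol·K).
W = (1.09)(20.79)(536 − 769) = -5279 J.

W ≈ -5280 J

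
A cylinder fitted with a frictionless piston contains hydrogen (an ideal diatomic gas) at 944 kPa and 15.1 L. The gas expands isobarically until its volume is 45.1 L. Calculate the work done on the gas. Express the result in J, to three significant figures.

W ≈ -28300 J

Isobaric: W = P ΔV.
W = (944 kPa)(45.1 − 15.1 L) = (944)(30) = 28320 J.
Work on gas = −W_by = -28320 J.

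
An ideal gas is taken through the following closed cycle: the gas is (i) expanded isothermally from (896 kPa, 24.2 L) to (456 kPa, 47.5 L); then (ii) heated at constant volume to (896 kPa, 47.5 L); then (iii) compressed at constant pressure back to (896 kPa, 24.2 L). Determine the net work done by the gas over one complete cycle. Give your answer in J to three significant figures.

W_net ≈ -6250 J

Leg (i): W = PᵢVᵢ ln(V_f/Vᵢ) = (21683) ln(47.5/24.2) = 14623 J.
Leg (ii): W = 0.
Leg (iii): W = PΔV = (896)(24.2 − 47.5) = -20877 J.
W_net = 14623 − 20877 = -6254 J.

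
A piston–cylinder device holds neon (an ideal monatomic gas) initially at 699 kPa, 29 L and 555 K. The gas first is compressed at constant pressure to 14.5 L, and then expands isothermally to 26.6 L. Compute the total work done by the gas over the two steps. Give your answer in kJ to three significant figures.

W_total ≈ -3.99 kJ

Step 1 (isobaric): W = PΔV = (699 kPa)(14.5 − 29 L) = -10136 J.
After step 1: P = 699 kPa, V = 14.5 L, T = 277.5 K.
Step 2 (isothermal): W = P₁V₁ ln(V₂/V₁) = (10136) ln(26.6/14.5) = 6150 J.
W_total = -10136 + 6150 = -3986 J.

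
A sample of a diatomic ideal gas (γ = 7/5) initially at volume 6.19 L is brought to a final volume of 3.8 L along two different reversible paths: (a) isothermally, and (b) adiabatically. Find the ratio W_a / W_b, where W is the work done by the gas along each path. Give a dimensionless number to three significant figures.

Path (a) isothermal: W = P₁V₁ ln(V₂/V₁) → W_a/(P₁V₁) = -0.4879.
Path (b) adiabatic: W = P₁V₁(1 − (V₁/V₂)^(γ−1))/(γ−1) → W_b/(P₁V₁) = -0.5388.
W_a / W_b = -0.4879 / -0.5388 = 0.9056.

W_a / W_b ≈ 0.906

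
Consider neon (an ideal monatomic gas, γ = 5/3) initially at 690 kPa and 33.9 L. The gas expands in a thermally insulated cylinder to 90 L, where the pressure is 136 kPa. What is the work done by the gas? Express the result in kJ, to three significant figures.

Adiabatic: W = (P₁V₁ − P₂V₂)/(γ − 1) with γ = 5/3.
P₁V₁ = 23391 J, P₂V₂ = 12240 J.
W = (23391 − 12240) / 0.6667 = 16726 J.

W ≈ 16.7 kJ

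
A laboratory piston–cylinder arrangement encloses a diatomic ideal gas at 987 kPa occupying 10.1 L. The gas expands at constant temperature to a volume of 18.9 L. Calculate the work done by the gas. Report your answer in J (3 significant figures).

W ≈ 6250 J

Isothermal: W = nRT ln(V₂/V₁) = P₁V₁ ln(V₂/V₁).
P₁V₁ = (987 kPa)(10.1 L) = 9969 J.
W = 9969 × ln(18.9/10.1) = 9969 × 0.6266
W_by_gas = 6247 J.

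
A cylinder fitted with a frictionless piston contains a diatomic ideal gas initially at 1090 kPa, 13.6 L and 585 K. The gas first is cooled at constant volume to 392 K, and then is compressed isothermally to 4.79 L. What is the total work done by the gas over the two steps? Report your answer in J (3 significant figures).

Step 1 (isochoric): W = 0 (constant volume).
After step 1: P = 730.4 kPa (V unchanged).
Step 2 (isothermal): W = P₁V₁ ln(V₂/V₁) = (9933) ln(4.79/13.6) = -10366 J.
W_total = 0 − 10366 = -10366 J.

W_total ≈ -10400 J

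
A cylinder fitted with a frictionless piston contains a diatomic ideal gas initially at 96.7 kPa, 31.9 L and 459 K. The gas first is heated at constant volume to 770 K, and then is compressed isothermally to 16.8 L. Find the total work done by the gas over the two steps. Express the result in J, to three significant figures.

Step 1 (isochoric): W = 0 (constant volume).
After step 1: P = 162.2 kPa (V unchanged).
Step 2 (isothermal): W = P₁V₁ ln(V₂/V₁) = (5175) ln(16.8/31.9) = -3318 J.
W_total = 0 − 3318 = -3318 J.

W_total ≈ -3320 J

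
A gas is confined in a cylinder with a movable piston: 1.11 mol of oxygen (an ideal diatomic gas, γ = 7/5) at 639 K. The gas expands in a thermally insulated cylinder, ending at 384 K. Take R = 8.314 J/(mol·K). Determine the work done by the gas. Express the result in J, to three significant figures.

W ≈ 5880 J

Adiabatic ⇒ Q = 0, so W_by = −ΔU = nCᵥ(T₁ − T₂).
Cᵥ = 5R/2 = 20.79 J/(mol·K).
W = (1.11)(20.79)(639 − 384) = 5883 J.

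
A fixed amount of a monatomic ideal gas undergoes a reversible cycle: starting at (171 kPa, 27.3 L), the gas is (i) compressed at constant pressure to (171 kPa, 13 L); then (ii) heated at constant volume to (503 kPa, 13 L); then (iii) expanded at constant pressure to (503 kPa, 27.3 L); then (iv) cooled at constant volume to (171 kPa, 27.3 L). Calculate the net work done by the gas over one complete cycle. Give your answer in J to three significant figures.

W_net ≈ 4750 J

Constant-volume legs do no work.
W(i) = (171)(13 − 27.3) = -2445 J; W(iii) = (503)(27.3 − 13) = 7193 J.
W_net = -2445 + 7193 = 4748 J (the clockwise enclosed area).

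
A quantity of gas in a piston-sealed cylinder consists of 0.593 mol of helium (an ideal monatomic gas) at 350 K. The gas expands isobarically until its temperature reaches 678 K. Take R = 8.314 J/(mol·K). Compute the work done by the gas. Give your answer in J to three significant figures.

W ≈ 1620 J

Isobaric: W = P ΔV = nR ΔT.
W = (0.593)(8.314)(678 − 350) = 1617 J.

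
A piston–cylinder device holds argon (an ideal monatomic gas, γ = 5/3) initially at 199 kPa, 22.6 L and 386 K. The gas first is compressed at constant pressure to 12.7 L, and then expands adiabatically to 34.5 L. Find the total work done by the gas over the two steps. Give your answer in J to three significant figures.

W_total ≈ -126 J

Step 1 (isobaric): W = PΔV = (199 kPa)(12.7 − 22.6 L) = -1970 J.
After step 1: P = 199 kPa, V = 12.7 L, T = 216.9 K.
Step 2 (adiabatic): W = (P₁V₁ − P₂V₂)/(γ−1) = (2527 − 1298)/0.667 = 1844 J.
W_total = -1970 + 1844 = -126.3 J.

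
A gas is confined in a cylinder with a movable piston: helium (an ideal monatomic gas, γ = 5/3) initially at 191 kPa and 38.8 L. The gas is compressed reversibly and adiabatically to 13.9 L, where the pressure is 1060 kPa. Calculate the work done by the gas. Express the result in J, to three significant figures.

W ≈ -11000 J

Adiabatic: W = (P₁V₁ − P₂V₂)/(γ − 1) with γ = 5/3.
P₁V₁ = 7411 J, P₂V₂ = 14734 J.
W = (7411 − 14734) / 0.6667 = -10985 J.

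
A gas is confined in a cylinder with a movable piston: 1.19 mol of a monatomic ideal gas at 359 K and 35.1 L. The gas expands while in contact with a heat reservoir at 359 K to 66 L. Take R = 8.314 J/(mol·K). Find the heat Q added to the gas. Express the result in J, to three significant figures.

Isothermal ⇒ ΔU = 0, so Q = W = nRT ln(V₂/V₁).
Q = (1.19)(8.314)(359) ln(66/35.1) = 3552 × 0.6315 = 2243 J.

Q ≈ 2240 J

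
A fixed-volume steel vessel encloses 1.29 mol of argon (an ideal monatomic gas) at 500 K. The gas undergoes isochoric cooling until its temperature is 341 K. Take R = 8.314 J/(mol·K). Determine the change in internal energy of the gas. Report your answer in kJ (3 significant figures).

Constant volume ⇒ W = 0, so Q = ΔU = nCᵥΔT with Cᵥ = 3R/2 = 12.47 J/(mol·K).
ΔU = (1.29)(12.47)(341 − 500) = -2558 J.

ΔU ≈ -2.56 kJ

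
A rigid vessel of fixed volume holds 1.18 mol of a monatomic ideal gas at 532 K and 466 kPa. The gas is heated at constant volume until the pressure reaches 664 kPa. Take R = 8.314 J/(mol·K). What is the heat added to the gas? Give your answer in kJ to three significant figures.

Constant volume ⇒ W = 0, so Q = ΔU = nCᵥΔT with Cᵥ = 3R/2 = 12.47 J/(mol·K).
At constant V, T₂/T₁ = P₂/P₁ ⇒ ΔT = T₁(P₂/P₁ − 1) = 532·(664/466 − 1) = 226 K.
ΔU = (1.18)(12.47)(226) = 3326 J.

Q ≈ 3.33 kJ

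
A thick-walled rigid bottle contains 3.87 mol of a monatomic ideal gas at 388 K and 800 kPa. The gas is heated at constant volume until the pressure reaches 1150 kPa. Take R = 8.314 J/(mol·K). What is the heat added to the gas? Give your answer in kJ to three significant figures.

Constant volume ⇒ W = 0, so Q = ΔU = nCᵥΔT with Cᵥ = 3R/2 = 12.47 J/(mol·K).
At constant V, T₂/T₁ = P₂/P₁ ⇒ ΔT = T₁(P₂/P₁ − 1) = 388·(1150/800 − 1) = 169.8 K.
ΔU = (3.87)(12.47)(169.8) = 8193 J.

Q ≈ 8.19 kJ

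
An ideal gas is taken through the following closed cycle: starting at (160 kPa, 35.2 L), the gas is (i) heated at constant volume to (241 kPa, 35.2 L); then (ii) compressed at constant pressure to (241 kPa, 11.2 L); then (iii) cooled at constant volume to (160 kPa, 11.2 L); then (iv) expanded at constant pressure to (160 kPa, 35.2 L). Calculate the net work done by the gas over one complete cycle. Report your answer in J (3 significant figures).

Constant-volume legs do no work.
W(ii) = (241)(11.2 − 35.2) = -5784 J; W(iv) = (160)(35.2 − 11.2) = 3840 J.
W_net = -5784 + 3840 = -1944 J (the counter-clockwise enclosed area).

W_net ≈ -1940 J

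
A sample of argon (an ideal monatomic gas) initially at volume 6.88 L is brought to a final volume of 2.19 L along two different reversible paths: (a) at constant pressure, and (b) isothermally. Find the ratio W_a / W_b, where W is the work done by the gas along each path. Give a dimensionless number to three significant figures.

Path (a) isobaric: W = P₁(V₂ − V₁) → W_a/(P₁V₁) = -0.6817.
Path (b) isothermal: W = P₁V₁ ln(V₂/V₁) → W_b/(P₁V₁) = -1.145.
W_a / W_b = -0.6817 / -1.145 = 0.5955.

W_a / W_b ≈ 0.596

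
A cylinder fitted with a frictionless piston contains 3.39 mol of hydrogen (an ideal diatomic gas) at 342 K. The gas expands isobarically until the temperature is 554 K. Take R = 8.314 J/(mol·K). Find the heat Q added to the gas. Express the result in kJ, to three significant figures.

Isobaric: W = nRΔT = (3.39)(8.314)(212) = 5975 J.
ΔU = nCᵥΔT with Cᵥ = 5R/2: ΔU = (3.39)(20.79)(212) = 14938 J.
Q = ΔU + W = 14938 + 5975 = 20913 J.

Q ≈ 20.9 kJ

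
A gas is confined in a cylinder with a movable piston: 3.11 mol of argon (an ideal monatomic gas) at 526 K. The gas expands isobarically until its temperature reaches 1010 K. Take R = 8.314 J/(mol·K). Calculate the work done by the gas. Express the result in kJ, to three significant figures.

Isobaric: W = P ΔV = nR ΔT.
W = (3.11)(8.314)(1010 − 526) = 12515 J.

W ≈ 12.5 kJ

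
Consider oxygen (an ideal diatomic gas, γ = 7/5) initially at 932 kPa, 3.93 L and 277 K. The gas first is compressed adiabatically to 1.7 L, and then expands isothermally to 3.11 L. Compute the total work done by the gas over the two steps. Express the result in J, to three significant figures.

W_total ≈ -553 J

Step 1 (adiabatic): W = (P₁V₁ − P₂V₂)/(γ−1) = (3663 − 5121)/0.4 = -3647 J.
After step 1: P = 3013 kPa, V = 1.7 L, T = 387.3 K.
Step 2 (isothermal): W = P₁V₁ ln(V₂/V₁) = (5121) ln(3.11/1.7) = 3093 J.
W_total = -3647 + 3093 = -553.2 J.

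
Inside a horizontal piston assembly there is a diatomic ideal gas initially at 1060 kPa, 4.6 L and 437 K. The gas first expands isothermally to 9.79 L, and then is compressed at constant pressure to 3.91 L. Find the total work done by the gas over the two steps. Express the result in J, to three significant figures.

Step 1 (isothermal): W = P₁V₁ ln(V₂/V₁) = (4876) ln(9.79/4.6) = 3683 J.
After step 1: P = 498.1 kPa, V = 9.79 L, T = 437 K.
Step 2 (isobaric): W = PΔV = (498.1 kPa)(3.91 − 9.79 L) = -2929 J.
W_total = 3683 − 2929 = 754.3 J.

W_total ≈ 754 J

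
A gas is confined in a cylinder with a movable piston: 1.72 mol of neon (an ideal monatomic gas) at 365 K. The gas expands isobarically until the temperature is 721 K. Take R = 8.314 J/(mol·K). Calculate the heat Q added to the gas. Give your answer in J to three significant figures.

Isobaric: W = nRΔT = (1.72)(8.314)(356) = 5091 J.
ΔU = nCᵥΔT with Cᵥ = 3R/2: ΔU = (1.72)(12.47)(356) = 7636 J.
Q = ΔU + W = 7636 + 5091 = 12727 J.

Q ≈ 12700 J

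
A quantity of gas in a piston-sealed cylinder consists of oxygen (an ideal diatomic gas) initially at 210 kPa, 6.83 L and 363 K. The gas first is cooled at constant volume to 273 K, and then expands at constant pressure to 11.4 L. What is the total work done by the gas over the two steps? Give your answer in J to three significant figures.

Step 1 (isochoric): W = 0 (constant volume).
After step 1: P = 157.9 kPa (V unchanged).
Step 2 (isobaric): W = PΔV = (157.9 kPa)(11.4 − 6.83 L) = 721.8 J.
W_total = 0 + 721.8 = 721.8 J.

W_total ≈ 722 J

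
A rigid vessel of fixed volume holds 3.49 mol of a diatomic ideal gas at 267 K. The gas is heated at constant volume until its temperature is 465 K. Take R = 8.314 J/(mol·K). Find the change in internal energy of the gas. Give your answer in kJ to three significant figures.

ΔU ≈ 14.4 kJ

Constant volume ⇒ W = 0, so Q = ΔU = nCᵥΔT with Cᵥ = 5R/2 = 20.79 J/(mol·K).
ΔU = (3.49)(20.79)(465 − 267) = 14363 J.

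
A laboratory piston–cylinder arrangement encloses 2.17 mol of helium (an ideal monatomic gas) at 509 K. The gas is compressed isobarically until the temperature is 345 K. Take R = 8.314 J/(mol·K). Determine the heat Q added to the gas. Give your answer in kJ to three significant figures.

Isobaric: W = nRΔT = (2.17)(8.314)(-164) = -2959 J.
ΔU = nCᵥΔT with Cᵥ = 3R/2: ΔU = (2.17)(12.47)(-164) = -4438 J.
Q = ΔU + W = -4438 − 2959 = -7397 J.

Q ≈ -7.40 kJ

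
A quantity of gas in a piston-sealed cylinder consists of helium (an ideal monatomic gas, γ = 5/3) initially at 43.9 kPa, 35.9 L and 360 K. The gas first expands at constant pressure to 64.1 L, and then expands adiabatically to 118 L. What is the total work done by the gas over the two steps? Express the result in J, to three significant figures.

Step 1 (isobaric): W = PΔV = (43.9 kPa)(64.1 − 35.9 L) = 1238 J.
After step 1: P = 43.9 kPa, V = 64.1 L, T = 642.8 K.
Step 2 (adiabatic): W = (P₁V₁ − P₂V₂)/(γ−1) = (2814 − 1873)/0.667 = 1411 J.
W_total = 1238 + 1411 = 2649 J.

W_total ≈ 2650 J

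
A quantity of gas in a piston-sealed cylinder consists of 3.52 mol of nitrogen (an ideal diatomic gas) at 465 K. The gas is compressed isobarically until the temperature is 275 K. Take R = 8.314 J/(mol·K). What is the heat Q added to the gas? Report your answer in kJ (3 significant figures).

Q ≈ -19.5 kJ

Isobaric: W = nRΔT = (3.52)(8.314)(-190) = -5560 J.
ΔU = nCᵥΔT with Cᵥ = 5R/2: ΔU = (3.52)(20.79)(-190) = -13901 J.
Q = ΔU + W = -13901 − 5560 = -19461 J.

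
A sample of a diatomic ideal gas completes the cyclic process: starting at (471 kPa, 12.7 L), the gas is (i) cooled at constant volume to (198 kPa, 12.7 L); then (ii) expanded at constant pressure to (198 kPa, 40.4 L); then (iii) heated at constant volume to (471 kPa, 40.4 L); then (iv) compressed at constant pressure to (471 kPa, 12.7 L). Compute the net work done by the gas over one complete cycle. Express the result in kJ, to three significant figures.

Constant-volume legs do no work.
W(ii) = (198)(40.4 − 12.7) = 5485 J; W(iv) = (471)(12.7 − 40.4) = -13047 J.
W_net = 5485 − 13047 = -7562 J (the counter-clockwise enclosed area).

W_net ≈ -7.56 kJ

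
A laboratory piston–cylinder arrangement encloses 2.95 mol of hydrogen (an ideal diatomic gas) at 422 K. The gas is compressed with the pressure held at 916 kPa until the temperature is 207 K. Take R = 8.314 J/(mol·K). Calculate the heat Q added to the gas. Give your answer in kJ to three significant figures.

Isobaric: W = nRΔT = (2.95)(8.314)(-215) = -5273 J.
ΔU = nCᵥΔT with Cᵥ = 5R/2: ΔU = (2.95)(20.79)(-215) = -13183 J.
Q = ΔU + W = -13183 − 5273 = -18456 J.

Q ≈ -18.5 kJ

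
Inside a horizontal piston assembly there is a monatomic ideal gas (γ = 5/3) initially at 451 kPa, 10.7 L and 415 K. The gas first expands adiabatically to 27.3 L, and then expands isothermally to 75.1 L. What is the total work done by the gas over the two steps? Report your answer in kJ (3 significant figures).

W_total ≈ 5.98 kJ

Step 1 (adiabatic): W = (P₁V₁ − P₂V₂)/(γ−1) = (4826 − 2584)/0.667 = 3362 J.
After step 1: P = 94.67 kPa, V = 27.3 L, T = 222.3 K.
Step 2 (isothermal): W = P₁V₁ ln(V₂/V₁) = (2584) ln(75.1/27.3) = 2615 J.
W_total = 3362 + 2615 = 5977 J.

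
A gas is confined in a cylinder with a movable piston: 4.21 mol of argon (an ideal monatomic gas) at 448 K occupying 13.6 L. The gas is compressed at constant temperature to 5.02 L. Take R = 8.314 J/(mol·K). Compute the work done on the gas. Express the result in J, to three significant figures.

Isothermal: W = nRT ln(V₂/V₁).
W = (4.21)(8.314)(448) × ln(5.02/13.6)
  = 15681 × -0.9966
W_by_gas = -15628 J; work on gas = −W_by = 15628 J.

W ≈ 15600 J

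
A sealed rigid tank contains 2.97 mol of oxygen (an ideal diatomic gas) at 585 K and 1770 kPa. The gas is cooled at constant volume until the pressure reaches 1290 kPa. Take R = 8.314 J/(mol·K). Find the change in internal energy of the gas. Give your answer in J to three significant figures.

Constant volume ⇒ W = 0, so Q = ΔU = nCᵥΔT with Cᵥ = 5R/2 = 20.79 J/(mol·K).
At constant V, T₂/T₁ = P₂/P₁ ⇒ ΔT = T₁(P₂/P₁ − 1) = 585·(1290/1770 − 1) = -158.6 K.
ΔU = (2.97)(20.79)(-158.6) = -9793 J.

ΔU ≈ -9790 J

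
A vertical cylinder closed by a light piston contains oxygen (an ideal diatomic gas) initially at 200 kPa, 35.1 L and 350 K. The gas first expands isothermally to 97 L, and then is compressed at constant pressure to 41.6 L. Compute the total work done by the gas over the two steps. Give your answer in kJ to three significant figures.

Step 1 (isothermal): W = P₁V₁ ln(V₂/V₁) = (7020) ln(97/35.1) = 7136 J.
After step 1: P = 72.37 kPa, V = 97 L, T = 350 K.
Step 2 (isobaric): W = PΔV = (72.37 kPa)(41.6 − 97 L) = -4009 J.
W_total = 7136 − 4009 = 3127 J.

W_total ≈ 3.13 kJ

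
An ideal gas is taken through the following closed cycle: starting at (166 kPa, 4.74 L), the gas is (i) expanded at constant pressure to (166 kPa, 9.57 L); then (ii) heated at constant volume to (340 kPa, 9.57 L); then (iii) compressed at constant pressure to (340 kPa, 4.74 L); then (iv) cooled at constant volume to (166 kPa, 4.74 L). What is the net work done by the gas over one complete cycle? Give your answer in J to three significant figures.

W_net ≈ -840 J

Constant-volume legs do no work.
W(i) = (166)(9.57 − 4.74) = 801.8 J; W(iii) = (340)(4.74 − 9.57) = -1642 J.
W_net = 801.8 − 1642 = -840.4 J (the counter-clockwise enclosed area).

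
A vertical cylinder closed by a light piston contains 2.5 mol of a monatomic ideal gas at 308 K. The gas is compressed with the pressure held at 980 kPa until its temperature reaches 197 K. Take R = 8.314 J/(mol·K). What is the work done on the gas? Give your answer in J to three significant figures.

W ≈ 2310 J

Isobaric: W = P ΔV = nR ΔT.
W = (2.5)(8.314)(197 − 308) = -2307 J.
Work on gas = −W_by = 2307 J.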